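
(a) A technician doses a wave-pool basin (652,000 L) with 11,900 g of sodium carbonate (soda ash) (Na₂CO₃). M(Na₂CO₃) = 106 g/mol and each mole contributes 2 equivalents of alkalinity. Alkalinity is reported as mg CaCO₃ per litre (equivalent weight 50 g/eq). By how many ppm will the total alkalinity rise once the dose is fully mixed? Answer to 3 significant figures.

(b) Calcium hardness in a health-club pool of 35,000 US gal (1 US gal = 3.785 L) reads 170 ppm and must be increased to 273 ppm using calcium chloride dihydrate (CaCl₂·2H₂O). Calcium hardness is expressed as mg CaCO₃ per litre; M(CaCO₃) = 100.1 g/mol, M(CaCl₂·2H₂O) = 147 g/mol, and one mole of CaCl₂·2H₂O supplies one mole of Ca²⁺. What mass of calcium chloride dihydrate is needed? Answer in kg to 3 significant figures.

(a) 17.2 ppm; (b) 20.0 kg

(a) Moles of Na₂CO₃: 11,900 g ÷ 106 g/mol = 112.3 mol → 224.5 eq of alkalinity.
(a) As CaCO₃: 224.5 eq × 50 g/eq = 11,230 g.
(a) Rise: 11,230 g / 652,000 L × 1000 = 17.22 mg/L.

(b) Volume: 35,000 US gal × 3.785 L/gal = 132,475 L.
(b) Hardness to add: (273 − 170) = 103 mg/L as CaCO₃ × 132,475 L = 13,640 g as CaCO₃.
(b) Moles of Ca²⁺ (1 mol Ca²⁺ ≡ 1 mol CaCO₃): 13,640 / 100.1 g/mol = 136.3 mol.
(b) Mass of CaCl₂·2H₂O: 136.3 × 147 = 20,040 g.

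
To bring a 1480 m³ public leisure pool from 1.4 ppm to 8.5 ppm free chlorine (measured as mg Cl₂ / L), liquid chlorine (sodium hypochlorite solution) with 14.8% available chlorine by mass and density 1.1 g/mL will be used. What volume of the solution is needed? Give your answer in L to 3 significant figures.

Volume: 1480 m³ = 1,480,000 L.
Chlorine deficit: 8.5 − 1.4 = 7.1 ppm = 7.1 mg/L as Cl₂.
Cl₂ equivalent needed: 7.1 mg/L × 1,480,000 L = 10,510,000 mg = 10,510 g.
Product at 14.8% available chlorine: 10,510 / 0.148 = 71,000 g.
Volume at density 1.1 g/mL: 71,000 g ÷ 1.1 g/mL = 64,550 mL.

64.5 L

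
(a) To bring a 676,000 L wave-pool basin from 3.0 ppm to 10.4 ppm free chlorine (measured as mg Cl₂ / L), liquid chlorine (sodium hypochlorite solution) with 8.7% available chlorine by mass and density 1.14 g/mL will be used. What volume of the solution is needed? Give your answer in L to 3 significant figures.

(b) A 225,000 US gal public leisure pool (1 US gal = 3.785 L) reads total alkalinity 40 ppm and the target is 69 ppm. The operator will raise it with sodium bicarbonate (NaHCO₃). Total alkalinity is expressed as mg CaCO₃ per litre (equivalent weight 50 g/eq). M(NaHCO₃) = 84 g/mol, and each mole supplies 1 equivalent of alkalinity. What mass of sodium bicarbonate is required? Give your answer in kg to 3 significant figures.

(a) Chlorine deficit: 10.4 − 3.0 = 7.4 ppm = 7.4 mg/L as Cl₂.
(a) Cl₂ equivalent needed: 7.4 mg/L × 676,000 L = 5,002,000 mg = 5002 g.
(a) Product at 8.7% available chlorine: 5002 / 0.087 = 57,500 g.
(a) Volume at density 1.14 g/mL: 57,500 g ÷ 1.14 g/mL = 50,440 mL.

(b) Volume: 225,000 US gal × 3.785 L/gal = 851,625 L.
(b) Alkalinity to add: (69 − 40) = 29 mg/L as CaCO₃ × 851,625 L = 24,700 g as CaCO₃.
(b) Equivalents: 24,700 g ÷ 50 g/eq = 493.9 eq.
(b) NaHCO₃ supplies 1 eq per mole → 493.9 mol.
(b) Mass: 493.9 mol × 84 g/mol = 41,490 g.

(a) 50.4 L; (b) 41.5 kg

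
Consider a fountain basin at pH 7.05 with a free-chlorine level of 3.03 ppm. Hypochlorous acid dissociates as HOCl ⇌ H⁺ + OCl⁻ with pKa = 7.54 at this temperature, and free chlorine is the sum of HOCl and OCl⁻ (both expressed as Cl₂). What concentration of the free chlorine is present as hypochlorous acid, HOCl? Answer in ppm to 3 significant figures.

[OCl⁻]/[HOCl] = 10^(pH − pKa) = 10^(7.05 − 7.54) = 10^-0.49 = 0.3236.
Fraction as HOCl = 1 / (1 + 0.3236) = 0.7555.
HOCl = 0.7555 × 3.03 ppm = 2.289 ppm.

2.29 ppm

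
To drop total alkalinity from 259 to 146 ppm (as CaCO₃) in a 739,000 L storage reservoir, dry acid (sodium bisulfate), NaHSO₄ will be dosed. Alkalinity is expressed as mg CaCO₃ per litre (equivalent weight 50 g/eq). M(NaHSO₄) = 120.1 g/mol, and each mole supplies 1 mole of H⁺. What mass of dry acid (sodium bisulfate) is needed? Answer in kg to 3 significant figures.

Alkalinity to neutralize: (259 − 146) = 113 mg/L as CaCO₃ × 739,000 L = 83,510 g as CaCO₃.
Equivalents of H⁺ required: 83,510 ÷ 50 g/eq = 1670 eq = 1670 mol NaHSO₄.
Mass of NaHSO₄: 1670 × 120.1 = 200,600 g.

201 kg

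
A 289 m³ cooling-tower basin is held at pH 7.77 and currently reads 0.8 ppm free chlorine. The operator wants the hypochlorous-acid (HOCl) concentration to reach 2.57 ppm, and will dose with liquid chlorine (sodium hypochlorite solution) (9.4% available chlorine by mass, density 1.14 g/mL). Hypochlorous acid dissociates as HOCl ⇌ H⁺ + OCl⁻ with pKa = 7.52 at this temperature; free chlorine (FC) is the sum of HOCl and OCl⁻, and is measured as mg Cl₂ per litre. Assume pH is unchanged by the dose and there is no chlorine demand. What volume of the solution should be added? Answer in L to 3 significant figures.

17.1 L

Volume: 289 m³ = 289,000 L.
[OCl⁻]/[HOCl] = 10^(pH − pKa) = 10^(7.77 − 7.52) = 1.778; fraction as HOCl = 1/(1 + 1.778) = 0.3599.
Free chlorine required for 2.57 ppm HOCl: 2.57 / 0.3599 = 7.14 ppm.
FC to add: 7.14 − 0.8 = 6.34 mg/L as Cl₂.
Cl₂ equivalent: 6.34 mg/L × 289,000 L = 1832 g.
Product at 9.4% available Cl: 1832 / 0.094 = 19,490 g.
Volume: 19,490 g ÷ 1.14 g/mL = 17,100 mL.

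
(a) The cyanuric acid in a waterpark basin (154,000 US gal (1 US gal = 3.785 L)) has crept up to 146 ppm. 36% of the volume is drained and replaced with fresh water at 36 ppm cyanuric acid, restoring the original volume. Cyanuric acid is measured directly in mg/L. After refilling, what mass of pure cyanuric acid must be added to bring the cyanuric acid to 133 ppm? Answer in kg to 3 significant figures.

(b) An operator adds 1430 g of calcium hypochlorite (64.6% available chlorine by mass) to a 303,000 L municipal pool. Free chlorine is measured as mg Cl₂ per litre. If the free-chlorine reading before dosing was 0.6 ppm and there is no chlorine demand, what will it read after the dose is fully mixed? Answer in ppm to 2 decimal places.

(a) Volume: 154,000 US gal × 3.785 L/gal = 582,890 L.
(a) After draining 36% and refilling: 146 × 0.64 + 36 × 0.36 = 106.4 ppm.
(a) Deficit to target: 133 − 106.4 = 26.6 mg/L.
(a) Mass: 26.6 mg/L × 582,890 L = 15,500 g cyanuric acid.

(b) Available chlorine delivered: 1430 g × 0.646 = 923.8 g as Cl₂.
(b) Concentration rise: 923.8 g / 303,000 L = 3.049 mg/L = 3.05 ppm.
(b) Final FC: 0.6 + 3.05 = 3.65 ppm.

(a) 15.5 kg; (b) 3.65 ppm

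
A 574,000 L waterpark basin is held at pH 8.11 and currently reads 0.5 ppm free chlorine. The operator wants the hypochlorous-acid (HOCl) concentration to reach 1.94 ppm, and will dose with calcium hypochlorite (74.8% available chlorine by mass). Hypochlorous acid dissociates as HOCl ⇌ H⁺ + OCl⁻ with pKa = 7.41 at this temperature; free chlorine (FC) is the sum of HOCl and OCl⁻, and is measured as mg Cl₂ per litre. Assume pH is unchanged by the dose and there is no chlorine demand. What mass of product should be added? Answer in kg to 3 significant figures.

8.57 kg

[OCl⁻]/[HOCl] = 10^(pH − pKa) = 10^(8.11 − 7.41) = 5.012; fraction as HOCl = 1/(1 + 5.012) = 0.1663.
Free chlorine required for 1.94 ppm HOCl: 1.94 / 0.1663 = 11.66 ppm.
FC to add: 11.66 − 0.5 = 11.16 mg/L as Cl₂.
Cl₂ equivalent: 11.16 mg/L × 574,000 L = 6408 g.
Product at 74.8% available Cl: 6408 / 0.748 = 8566 g.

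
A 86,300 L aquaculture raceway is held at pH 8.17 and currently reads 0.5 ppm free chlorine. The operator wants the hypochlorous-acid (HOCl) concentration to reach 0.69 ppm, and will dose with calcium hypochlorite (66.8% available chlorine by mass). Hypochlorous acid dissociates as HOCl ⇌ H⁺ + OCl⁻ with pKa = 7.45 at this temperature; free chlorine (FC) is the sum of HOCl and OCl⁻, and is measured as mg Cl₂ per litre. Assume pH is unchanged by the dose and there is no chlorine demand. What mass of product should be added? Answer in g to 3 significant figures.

[OCl⁻]/[HOCl] = 10^(pH − pKa) = 10^(8.17 − 7.45) = 5.248; fraction as HOCl = 1/(1 + 5.248) = 0.16.
Free chlorine required for 0.69 ppm HOCl: 0.69 / 0.16 = 4.311 ppm.
FC to add: 4.311 − 0.5 = 3.811 mg/L as Cl₂.
Cl₂ equivalent: 3.811 mg/L × 86,300 L = 328.9 g.
Product at 66.8% available Cl: 328.9 / 0.668 = 492.4 g.

492 g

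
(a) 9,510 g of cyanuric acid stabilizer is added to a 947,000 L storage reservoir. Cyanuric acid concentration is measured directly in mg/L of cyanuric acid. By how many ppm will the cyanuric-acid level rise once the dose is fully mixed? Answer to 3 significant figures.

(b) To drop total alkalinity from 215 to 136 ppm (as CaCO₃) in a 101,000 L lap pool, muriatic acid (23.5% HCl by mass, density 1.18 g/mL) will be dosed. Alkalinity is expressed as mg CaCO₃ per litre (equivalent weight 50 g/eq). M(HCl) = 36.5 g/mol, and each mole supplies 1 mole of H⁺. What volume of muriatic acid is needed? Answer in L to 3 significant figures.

(a) 10.0 ppm; (b) 21.0 L

(a) Rise: 9,510 g / 947,000 L × 1000 = 10.04 mg/L.

(b) Alkalinity to neutralize: (215 − 136) = 79 mg/L as CaCO₃ × 101,000 L = 7979 g as CaCO₃.
(b) Equivalents of H⁺ required: 7979 ÷ 50 g/eq = 159.6 eq = 159.6 mol HCl.
(b) Mass of HCl: 159.6 × 36.5 = 5825 g.
(b) Mass of 23.5% solution: 5825 / 0.235 = 24,790 g.
(b) Volume: 24,790 g ÷ 1.18 g/mL = 21,000 mL.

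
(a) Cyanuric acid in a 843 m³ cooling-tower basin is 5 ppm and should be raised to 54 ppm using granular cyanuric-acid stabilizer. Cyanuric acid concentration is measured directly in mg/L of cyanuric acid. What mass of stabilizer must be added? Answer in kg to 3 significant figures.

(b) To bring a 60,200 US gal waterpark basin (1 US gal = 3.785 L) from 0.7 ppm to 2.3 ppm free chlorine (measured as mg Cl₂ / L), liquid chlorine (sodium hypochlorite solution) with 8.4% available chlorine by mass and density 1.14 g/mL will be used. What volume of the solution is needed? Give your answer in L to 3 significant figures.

(a) 41.3 kg; (b) 3.81 L

(a) Volume: 843 m³ = 843,000 L.
(a) CYA to add: (54 − 5) = 49 mg/L × 843,000 L = 41,310 g cyanuric acid.

(b) Volume: 60,200 US gal × 3.785 L/gal = 227,857 L.
(b) Chlorine deficit: 2.3 − 0.7 = 1.6 ppm = 1.6 mg/L as Cl₂.
(b) Cl₂ equivalent needed: 1.6 mg/L × 227,857 L = 364,600 mg = 364.6 g.
(b) Product at 8.4% available chlorine: 364.6 / 0.084 = 4340 g.
(b) Volume at density 1.14 g/mL: 4340 g ÷ 1.14 g/mL = 3807 mL.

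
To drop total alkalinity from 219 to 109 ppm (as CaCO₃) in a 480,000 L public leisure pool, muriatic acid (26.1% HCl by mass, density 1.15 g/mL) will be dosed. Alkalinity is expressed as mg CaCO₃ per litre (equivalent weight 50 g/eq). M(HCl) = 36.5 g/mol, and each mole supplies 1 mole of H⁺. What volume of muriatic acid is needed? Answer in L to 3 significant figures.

128 L

Alkalinity to neutralize: (219 − 109) = 110 mg/L as CaCO₃ × 480,000 L = 52,800 g as CaCO₃.
Equivalents of H⁺ required: 52,800 ÷ 50 g/eq = 1056 eq = 1056 mol HCl.
Mass of HCl: 1056 × 36.5 = 38,540 g.
Mass of 26.1% solution: 38,540 / 0.261 = 147,700 g.
Volume: 147,700 g ÷ 1.15 g/mL = 128,400 mL.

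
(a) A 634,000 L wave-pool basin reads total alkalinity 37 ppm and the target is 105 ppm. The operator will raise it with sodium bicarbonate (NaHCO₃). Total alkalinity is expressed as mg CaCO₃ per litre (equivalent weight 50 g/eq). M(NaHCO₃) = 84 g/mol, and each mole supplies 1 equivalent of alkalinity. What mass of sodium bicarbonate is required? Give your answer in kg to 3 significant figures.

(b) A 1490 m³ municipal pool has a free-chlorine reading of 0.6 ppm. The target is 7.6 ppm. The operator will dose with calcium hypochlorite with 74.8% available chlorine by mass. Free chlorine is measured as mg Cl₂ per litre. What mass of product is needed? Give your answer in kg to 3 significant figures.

(a) 72.4 kg; (b) 13.9 kg

(a) Alkalinity to add: (105 − 37) = 68 mg/L as CaCO₃ × 634,000 L = 43,110 g as CaCO₃.
(a) Equivalents: 43,110 g ÷ 50 g/eq = 862.2 eq.
(a) NaHCO₃ supplies 1 eq per mole → 862.2 mol.
(a) Mass: 862.2 mol × 84 g/mol = 72,430 g.

(b) Volume: 1490 m³ = 1,490,000 L.
(b) Chlorine deficit: 7.6 − 0.6 = 7 ppm = 7 mg/L as Cl₂.
(b) Cl₂ equivalent needed: 7 mg/L × 1,490,000 L = 10,430,000 mg = 10,430 g.
(b) Product at 74.8% available chlorine: 10,430 / 0.748 = 13,940 g.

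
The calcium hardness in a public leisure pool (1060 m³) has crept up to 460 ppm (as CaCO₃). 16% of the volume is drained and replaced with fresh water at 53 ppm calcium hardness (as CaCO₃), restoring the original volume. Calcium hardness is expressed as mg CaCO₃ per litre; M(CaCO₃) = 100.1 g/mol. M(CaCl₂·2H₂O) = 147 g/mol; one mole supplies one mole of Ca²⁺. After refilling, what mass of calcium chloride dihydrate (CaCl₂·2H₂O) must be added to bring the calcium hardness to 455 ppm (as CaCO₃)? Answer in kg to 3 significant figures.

Volume: 1060 m³ = 1,060,000 L.
After draining 16% and refilling: 460 × 0.84 + 53 × 0.16 = 394.88 ppm.
Deficit to target: 455 − 394.88 = 60.12 mg/L.
As CaCO₃: 60.12 mg/L × 1,060,000 L = 63,730 g; ÷ 100.1 = 636.6 mol Ca²⁺.
Mass: 636.6 × 147 = 93,590 g.

93.6 kg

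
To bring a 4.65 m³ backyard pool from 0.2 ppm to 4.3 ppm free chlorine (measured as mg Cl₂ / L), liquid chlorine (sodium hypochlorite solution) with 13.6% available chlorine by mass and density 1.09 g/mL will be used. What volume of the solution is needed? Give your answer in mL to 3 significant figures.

129 mL

Volume: 4.65 m³ = 4,650 L.
Chlorine deficit: 4.3 − 0.2 = 4.1 ppm = 4.1 mg/L as Cl₂.
Cl₂ equivalent needed: 4.1 mg/L × 4,650 L = 19,060 mg = 19.07 g.
Product at 13.6% available chlorine: 19.07 / 0.136 = 140.2 g.
Volume at density 1.09 g/mL: 140.2 g ÷ 1.09 g/mL = 128.6 mL.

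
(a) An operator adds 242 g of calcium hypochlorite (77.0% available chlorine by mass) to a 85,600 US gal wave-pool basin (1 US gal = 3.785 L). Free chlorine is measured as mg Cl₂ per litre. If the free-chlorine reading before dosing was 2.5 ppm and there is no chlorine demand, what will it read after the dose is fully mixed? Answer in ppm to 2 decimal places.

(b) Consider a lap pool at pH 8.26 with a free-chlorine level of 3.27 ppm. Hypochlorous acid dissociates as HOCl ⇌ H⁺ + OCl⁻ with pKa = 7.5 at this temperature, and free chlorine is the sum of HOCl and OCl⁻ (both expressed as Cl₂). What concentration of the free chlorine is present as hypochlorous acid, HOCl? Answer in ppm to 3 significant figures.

(a) Volume: 85,600 US gal × 3.785 L/gal = 323,996 L.
(a) Available chlorine delivered: 242 g × 0.77 = 186.3 g as Cl₂.
(a) Concentration rise: 186.3 g / 323,996 L = 0.5751 mg/L = 0.58 ppm.
(a) Final FC: 2.5 + 0.58 = 3.08 ppm.

(b) [OCl⁻]/[HOCl] = 10^(pH − pKa) = 10^(8.26 − 7.5) = 10^0.76 = 5.754.
(b) Fraction as HOCl = 1 / (1 + 5.754) = 0.1481.
(b) HOCl = 0.1481 × 3.27 ppm = 0.4841 ppm.

(a) 3.08 ppm; (b) 0.484 ppm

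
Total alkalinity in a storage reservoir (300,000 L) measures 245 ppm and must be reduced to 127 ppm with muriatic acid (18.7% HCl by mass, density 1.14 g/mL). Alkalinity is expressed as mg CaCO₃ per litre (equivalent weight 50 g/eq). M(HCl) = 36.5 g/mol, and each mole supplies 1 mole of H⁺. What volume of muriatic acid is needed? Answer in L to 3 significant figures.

Alkalinity to neutralize: (245 − 127) = 118 mg/L as CaCO₃ × 300,000 L = 35,400 g as CaCO₃.
Equivalents of H⁺ required: 35,400 ÷ 50 g/eq = 708 eq = 708 mol HCl.
Mass of HCl: 708 × 36.5 = 25,840 g.
Mass of 18.7% solution: 25,840 / 0.187 = 138,200 g.
Volume: 138,200 g ÷ 1.14 g/mL = 121,200 mL.

121 L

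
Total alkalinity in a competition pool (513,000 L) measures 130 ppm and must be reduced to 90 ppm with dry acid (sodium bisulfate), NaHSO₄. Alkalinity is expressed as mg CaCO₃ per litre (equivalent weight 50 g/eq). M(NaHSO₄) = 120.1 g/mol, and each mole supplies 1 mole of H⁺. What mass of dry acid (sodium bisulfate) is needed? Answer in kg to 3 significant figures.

Alkalinity to neutralize: (130 − 90) = 40 mg/L as CaCO₃ × 513,000 L = 20,520 g as CaCO₃.
Equivalents of H⁺ required: 20,520 ÷ 50 g/eq = 410.4 eq = 410.4 mol NaHSO₄.
Mass of NaHSO₄: 410.4 × 120.1 = 49,290 g.

49.3 kg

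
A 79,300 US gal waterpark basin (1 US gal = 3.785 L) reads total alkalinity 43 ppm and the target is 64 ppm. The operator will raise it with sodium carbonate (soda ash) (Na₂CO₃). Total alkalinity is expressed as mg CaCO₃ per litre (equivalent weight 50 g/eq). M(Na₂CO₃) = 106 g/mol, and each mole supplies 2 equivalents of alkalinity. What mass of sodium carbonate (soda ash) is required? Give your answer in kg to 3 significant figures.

Volume: 79,300 US gal × 3.785 L/gal = 300,150 L.
Alkalinity to add: (64 − 43) = 21 mg/L as CaCO₃ × 300,150 L = 6303 g as CaCO₃.
Equivalents: 6303 g ÷ 50 g/eq = 126.1 eq.
Each mole of Na₂CO₃ supplies 2 eq, so 126.1 / 2 = 63.03 mol.
Mass: 63.03 mol × 106 g/mol = 6681 g.

6.68 kg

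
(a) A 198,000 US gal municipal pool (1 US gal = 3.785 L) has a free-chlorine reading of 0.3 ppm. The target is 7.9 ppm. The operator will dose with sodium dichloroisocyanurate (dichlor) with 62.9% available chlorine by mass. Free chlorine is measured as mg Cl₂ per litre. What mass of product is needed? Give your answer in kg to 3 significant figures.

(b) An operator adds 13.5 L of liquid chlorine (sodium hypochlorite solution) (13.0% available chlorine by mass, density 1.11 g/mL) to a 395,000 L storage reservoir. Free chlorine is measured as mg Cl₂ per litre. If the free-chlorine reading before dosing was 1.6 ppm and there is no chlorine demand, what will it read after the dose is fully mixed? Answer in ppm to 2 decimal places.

(a) 9.06 kg; (b) 6.53 ppm

(a) Volume: 198,000 US gal × 3.785 L/gal = 749,430 L.
(a) Chlorine deficit: 7.9 − 0.3 = 7.6 ppm = 7.6 mg/L as Cl₂.
(a) Cl₂ equivalent needed: 7.6 mg/L × 749,430 L = 5,696,000 mg = 5696 g.
(a) Product at 62.9% available chlorine: 5696 / 0.629 = 9055 g.

(b) Mass of solution: 13.5 L × 1000 mL/L × 1.11 g/mL = 14,990 g.
(b) Available chlorine delivered: 14,990 g × 0.13 = 1948 g as Cl₂.
(b) Concentration rise: 1948 g / 395,000 L = 4.932 mg/L = 4.93 ppm.
(b) Final FC: 1.6 + 4.93 = 6.53 ppm.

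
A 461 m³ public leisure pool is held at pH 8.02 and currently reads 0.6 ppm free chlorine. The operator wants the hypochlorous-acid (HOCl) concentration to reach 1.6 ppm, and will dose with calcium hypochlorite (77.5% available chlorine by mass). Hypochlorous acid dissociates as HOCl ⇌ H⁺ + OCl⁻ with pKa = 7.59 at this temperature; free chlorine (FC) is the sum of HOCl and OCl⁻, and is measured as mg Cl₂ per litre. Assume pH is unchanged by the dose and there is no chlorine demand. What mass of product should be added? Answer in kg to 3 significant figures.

3.16 kg

Volume: 461 m³ = 461,000 L.
[OCl⁻]/[HOCl] = 10^(pH − pKa) = 10^(8.02 − 7.59) = 2.692; fraction as HOCl = 1/(1 + 2.692) = 0.2709.
Free chlorine required for 1.6 ppm HOCl: 1.6 / 0.2709 = 5.906 ppm.
FC to add: 5.906 − 0.6 = 5.306 mg/L as Cl₂.
Cl₂ equivalent: 5.306 mg/L × 461,000 L = 2446 g.
Product at 77.5% available Cl: 2446 / 0.775 = 3156 g.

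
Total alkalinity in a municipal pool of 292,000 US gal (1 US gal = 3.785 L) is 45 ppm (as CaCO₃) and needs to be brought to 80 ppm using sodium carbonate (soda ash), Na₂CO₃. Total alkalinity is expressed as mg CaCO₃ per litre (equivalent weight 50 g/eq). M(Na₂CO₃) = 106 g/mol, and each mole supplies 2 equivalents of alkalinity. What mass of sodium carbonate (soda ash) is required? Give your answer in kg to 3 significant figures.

41.0 kg

Volume: 292,000 US gal × 3.785 L/gal = 1,105,220 L.
Alkalinity to add: (80 − 45) = 35 mg/L as CaCO₃ × 1,105,220 L = 38,680 g as CaCO₃.
Equivalents: 38,680 g ÷ 50 g/eq = 773.7 eq.
Each mole of Na₂CO₃ supplies 2 eq, so 773.7 / 2 = 386.8 mol.
Mass: 386.8 mol × 106 g/mol = 41,000 g.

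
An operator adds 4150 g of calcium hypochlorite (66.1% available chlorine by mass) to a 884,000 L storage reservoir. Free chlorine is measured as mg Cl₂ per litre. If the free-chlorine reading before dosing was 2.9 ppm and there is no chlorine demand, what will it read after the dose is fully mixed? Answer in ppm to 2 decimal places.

6.00 ppm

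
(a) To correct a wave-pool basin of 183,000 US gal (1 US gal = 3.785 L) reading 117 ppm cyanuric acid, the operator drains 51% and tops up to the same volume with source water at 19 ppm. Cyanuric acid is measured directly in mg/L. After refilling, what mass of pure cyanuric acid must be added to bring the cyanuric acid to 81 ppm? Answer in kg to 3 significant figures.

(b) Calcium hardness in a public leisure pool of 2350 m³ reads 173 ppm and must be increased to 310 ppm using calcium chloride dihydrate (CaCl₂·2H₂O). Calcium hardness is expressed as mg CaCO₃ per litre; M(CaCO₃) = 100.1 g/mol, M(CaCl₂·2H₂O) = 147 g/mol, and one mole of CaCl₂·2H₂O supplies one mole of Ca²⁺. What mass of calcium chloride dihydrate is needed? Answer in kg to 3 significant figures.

(a) Volume: 183,000 US gal × 3.785 L/gal = 692,655 L.
(a) After draining 51% and refilling: 117 × 0.49 + 19 × 0.51 = 67.02 ppm.
(a) Deficit to target: 81 − 67.02 = 13.98 mg/L.
(a) Mass: 13.98 mg/L × 692,655 L = 9683 g cyanuric acid.

(b) Volume: 2350 m³ = 2,350,000 L.
(b) Hardness to add: (310 − 173) = 137 mg/L as CaCO₃ × 2,350,000 L = 322,000 g as CaCO₃.
(b) Moles of Ca²⁺ (1 mol Ca²⁺ ≡ 1 mol CaCO₃): 322,000 / 100.1 g/mol = 3216 mol.
(b) Mass of CaCl₂·2H₂O: 3216 × 147 = 472,800 g.

(a) 9.68 kg; (b) 473 kg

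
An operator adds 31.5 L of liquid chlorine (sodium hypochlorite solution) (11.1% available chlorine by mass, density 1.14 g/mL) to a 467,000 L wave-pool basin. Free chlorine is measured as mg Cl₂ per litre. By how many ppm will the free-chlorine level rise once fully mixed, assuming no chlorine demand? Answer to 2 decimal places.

Mass of solution: 31.5 L × 1000 mL/L × 1.14 g/mL = 35,910 g.
Available chlorine delivered: 35,910 g × 0.111 = 3986 g as Cl₂.
Concentration rise: 3986 g / 467,000 L = 8.535 mg/L = 8.54 ppm.

8.54 ppm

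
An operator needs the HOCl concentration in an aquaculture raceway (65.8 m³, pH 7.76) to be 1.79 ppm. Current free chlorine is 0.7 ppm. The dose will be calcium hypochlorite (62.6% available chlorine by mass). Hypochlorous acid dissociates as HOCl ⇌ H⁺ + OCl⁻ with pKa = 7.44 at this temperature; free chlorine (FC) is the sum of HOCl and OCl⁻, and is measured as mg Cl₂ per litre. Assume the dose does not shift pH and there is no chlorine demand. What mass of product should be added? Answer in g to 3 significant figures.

508 g

Volume: 65.8 m³ = 65,800 L.
[OCl⁻]/[HOCl] = 10^(pH − pKa) = 10^(7.76 − 7.44) = 2.089; fraction as HOCl = 1/(1 + 2.089) = 0.3237.
Free chlorine required for 1.79 ppm HOCl: 1.79 / 0.3237 = 5.53 ppm.
FC to add: 5.53 − 0.7 = 4.83 mg/L as Cl₂.
Cl₂ equivalent: 4.83 mg/L × 65,800 L = 317.8 g.
Product at 62.6% available Cl: 317.8 / 0.626 = 507.7 g.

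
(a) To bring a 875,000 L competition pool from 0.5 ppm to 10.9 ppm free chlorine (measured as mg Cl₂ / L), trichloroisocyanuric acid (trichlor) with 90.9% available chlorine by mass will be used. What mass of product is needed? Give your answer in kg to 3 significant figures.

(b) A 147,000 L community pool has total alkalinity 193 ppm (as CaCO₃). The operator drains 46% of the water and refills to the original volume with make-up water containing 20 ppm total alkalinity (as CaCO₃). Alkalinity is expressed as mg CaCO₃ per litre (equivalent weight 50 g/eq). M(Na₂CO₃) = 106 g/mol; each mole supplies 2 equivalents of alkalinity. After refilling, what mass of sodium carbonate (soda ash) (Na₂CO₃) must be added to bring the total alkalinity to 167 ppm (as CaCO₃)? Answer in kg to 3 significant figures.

(a) Chlorine deficit: 10.9 − 0.5 = 10.4 ppm = 10.4 mg/L as Cl₂.
(a) Cl₂ equivalent needed: 10.4 mg/L × 875,000 L = 9,100,000 mg = 9100 g.
(a) Product at 90.9% available chlorine: 9100 / 0.909 = 10,010 g.

(b) After draining 46% and refilling: 193 × 0.54 + 20 × 0.46 = 113.42 ppm.
(b) Deficit to target: 167 − 113.42 = 53.58 mg/L.
(b) As CaCO₃: 53.58 mg/L × 147,000 L = 7876 g; ÷ 50 g/eq ÷ 2 = 78.76 mol Na₂CO₃.
(b) Mass: 78.76 × 106 = 8349 g.

(a) 10.0 kg; (b) 8.35 kg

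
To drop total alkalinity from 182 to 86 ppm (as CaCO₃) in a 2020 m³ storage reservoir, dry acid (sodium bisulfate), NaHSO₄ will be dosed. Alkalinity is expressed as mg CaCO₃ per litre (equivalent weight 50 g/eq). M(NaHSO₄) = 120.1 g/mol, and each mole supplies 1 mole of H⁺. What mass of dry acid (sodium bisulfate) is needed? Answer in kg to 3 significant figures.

Volume: 2020 m³ = 2,020,000 L.
Alkalinity to neutralize: (182 − 86) = 96 mg/L as CaCO₃ × 2,020,000 L = 193,900 g as CaCO₃.
Equivalents of H⁺ required: 193,900 ÷ 50 g/eq = 3878 eq = 3878 mol NaHSO₄.
Mass of NaHSO₄: 3878 × 120.1 = 465,800 g.

466 kg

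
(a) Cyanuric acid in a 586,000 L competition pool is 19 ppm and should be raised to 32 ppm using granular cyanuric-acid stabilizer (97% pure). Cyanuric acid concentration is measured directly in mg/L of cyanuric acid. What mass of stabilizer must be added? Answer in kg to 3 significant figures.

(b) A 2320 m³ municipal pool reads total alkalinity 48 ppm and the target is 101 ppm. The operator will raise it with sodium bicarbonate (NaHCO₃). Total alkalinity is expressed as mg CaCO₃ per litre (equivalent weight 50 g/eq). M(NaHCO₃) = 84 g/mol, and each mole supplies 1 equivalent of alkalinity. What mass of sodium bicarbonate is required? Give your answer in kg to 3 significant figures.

(a) CYA to add: (32 − 19) = 13 mg/L × 586,000 L = 7618 g cyanuric acid.
(a) At 97% purity: 7618 / 0.97 = 7854 g product.

(b) Volume: 2320 m³ = 2,320,000 L.
(b) Alkalinity to add: (101 − 48) = 53 mg/L as CaCO₃ × 2,320,000 L = 123,000 g as CaCO₃.
(b) Equivalents: 123,000 g ÷ 50 g/eq = 2459 eq.
(b) NaHCO₃ supplies 1 eq per mole → 2459 mol.
(b) Mass: 2459 mol × 84 g/mol = 206,600 g.

(a) 7.85 kg; (b) 207 kg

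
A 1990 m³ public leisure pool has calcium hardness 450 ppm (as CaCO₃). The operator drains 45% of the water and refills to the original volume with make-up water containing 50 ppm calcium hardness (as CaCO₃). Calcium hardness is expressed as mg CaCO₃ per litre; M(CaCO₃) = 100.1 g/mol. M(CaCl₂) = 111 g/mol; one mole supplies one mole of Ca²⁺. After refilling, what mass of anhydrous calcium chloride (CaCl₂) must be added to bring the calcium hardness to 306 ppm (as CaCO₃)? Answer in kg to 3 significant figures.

Volume: 1990 m³ = 1,990,000 L.
After draining 45% and refilling: 450 × 0.55 + 50 × 0.45 = 270 ppm.
Deficit to target: 306 − 270 = 36 mg/L.
As CaCO₃: 36 mg/L × 1,990,000 L = 71,640 g; ÷ 100.1 = 715.7 mol Ca²⁺.
Mass: 715.7 × 111 = 79,440 g.

79.4 kg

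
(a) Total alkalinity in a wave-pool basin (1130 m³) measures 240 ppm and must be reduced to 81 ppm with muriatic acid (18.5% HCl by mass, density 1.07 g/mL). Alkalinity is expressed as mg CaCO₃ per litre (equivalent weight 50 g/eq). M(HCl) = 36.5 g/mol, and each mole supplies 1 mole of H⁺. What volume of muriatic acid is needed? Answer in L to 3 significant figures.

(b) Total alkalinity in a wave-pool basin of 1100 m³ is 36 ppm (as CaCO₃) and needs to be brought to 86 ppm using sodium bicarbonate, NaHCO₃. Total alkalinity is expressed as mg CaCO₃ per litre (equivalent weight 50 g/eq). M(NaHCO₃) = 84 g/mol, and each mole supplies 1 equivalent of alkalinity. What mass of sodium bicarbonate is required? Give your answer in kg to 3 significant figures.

(a) 663 L; (b) 92.4 kg

(a) Volume: 1130 m³ = 1,130,000 L.
(a) Alkalinity to neutralize: (240 − 81) = 159 mg/L as CaCO₃ × 1,130,000 L = 179,700 g as CaCO₃.
(a) Equivalents of H⁺ required: 179,700 ÷ 50 g/eq = 3593 eq = 3593 mol HCl.
(a) Mass of HCl: 3593 × 36.5 = 131,200 g.
(a) Mass of 18.5% solution: 131,200 / 0.185 = 709,000 g.
(a) Volume: 709,000 g ÷ 1.07 g/mL = 662,600 mL.

(b) Volume: 1100 m³ = 1,100,000 L.
(b) Alkalinity to add: (86 − 36) = 50 mg/L as CaCO₃ × 1,100,000 L = 55,000 g as CaCO₃.
(b) Equivalents: 55,000 g ÷ 50 g/eq = 1100 eq.
(b) NaHCO₃ supplies 1 eq per mole → 1100 mol.
(b) Mass: 1100 mol × 84 g/mol = 92,400 g.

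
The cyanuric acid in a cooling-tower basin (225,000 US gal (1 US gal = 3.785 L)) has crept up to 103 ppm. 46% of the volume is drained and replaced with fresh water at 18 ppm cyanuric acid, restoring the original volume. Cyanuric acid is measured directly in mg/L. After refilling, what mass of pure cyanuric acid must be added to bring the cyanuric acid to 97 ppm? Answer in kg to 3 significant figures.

Volume: 225,000 US gal × 3.785 L/gal = 851,625 L.
After draining 46% and refilling: 103 × 0.54 + 18 × 0.46 = 63.9 ppm.
Deficit to target: 97 − 63.9 = 33.1 mg/L.
Mass: 33.1 mg/L × 851,625 L = 28,190 g cyanuric acid.

28.2 kg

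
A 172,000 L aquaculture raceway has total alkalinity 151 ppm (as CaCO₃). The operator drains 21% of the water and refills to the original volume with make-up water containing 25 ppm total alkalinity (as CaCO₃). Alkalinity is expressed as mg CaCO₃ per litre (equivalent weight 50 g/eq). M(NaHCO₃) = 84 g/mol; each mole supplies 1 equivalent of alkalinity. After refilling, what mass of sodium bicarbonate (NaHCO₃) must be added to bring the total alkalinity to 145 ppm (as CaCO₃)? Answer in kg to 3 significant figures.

5.91 kg

After draining 21% and refilling: 151 × 0.79 + 25 × 0.21 = 124.54 ppm.
Deficit to target: 145 − 124.54 = 20.46 mg/L.
As CaCO₃: 20.46 mg/L × 172,000 L = 3519 g; ÷ 50 g/eq ÷ 1 = 70.38 mol NaHCO₃.
Mass: 70.38 × 84 = 5912 g.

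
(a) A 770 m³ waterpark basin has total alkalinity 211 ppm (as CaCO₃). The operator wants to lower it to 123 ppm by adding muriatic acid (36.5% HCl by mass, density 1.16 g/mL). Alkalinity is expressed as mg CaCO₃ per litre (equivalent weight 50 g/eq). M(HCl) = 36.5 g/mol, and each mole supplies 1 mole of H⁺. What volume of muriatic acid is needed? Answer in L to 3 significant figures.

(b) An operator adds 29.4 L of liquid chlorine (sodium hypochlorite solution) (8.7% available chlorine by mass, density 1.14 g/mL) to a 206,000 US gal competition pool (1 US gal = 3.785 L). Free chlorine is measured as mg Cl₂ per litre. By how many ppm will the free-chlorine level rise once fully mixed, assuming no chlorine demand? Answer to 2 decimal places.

(a) Volume: 770 m³ = 770,000 L.
(a) Alkalinity to neutralize: (211 − 123) = 88 mg/L as CaCO₃ × 770,000 L = 67,760 g as CaCO₃.
(a) Equivalents of H⁺ required: 67,760 ÷ 50 g/eq = 1355 eq = 1355 mol HCl.
(a) Mass of HCl: 1355 × 36.5 = 49,460 g.
(a) Mass of 36.5% solution: 49,460 / 0.365 = 135,500 g.
(a) Volume: 135,500 g ÷ 1.16 g/mL = 116,800 mL.

(b) Volume: 206,000 US gal × 3.785 L/gal = 779,710 L.
(b) Mass of solution: 29.4 L × 1000 mL/L × 1.14 g/mL = 33,520 g.
(b) Available chlorine delivered: 33,520 g × 0.087 = 2916 g as Cl₂.
(b) Concentration rise: 2916 g / 779,710 L = 3.74 mg/L = 3.74 ppm.

(a) 117 L; (b) 3.74 ppm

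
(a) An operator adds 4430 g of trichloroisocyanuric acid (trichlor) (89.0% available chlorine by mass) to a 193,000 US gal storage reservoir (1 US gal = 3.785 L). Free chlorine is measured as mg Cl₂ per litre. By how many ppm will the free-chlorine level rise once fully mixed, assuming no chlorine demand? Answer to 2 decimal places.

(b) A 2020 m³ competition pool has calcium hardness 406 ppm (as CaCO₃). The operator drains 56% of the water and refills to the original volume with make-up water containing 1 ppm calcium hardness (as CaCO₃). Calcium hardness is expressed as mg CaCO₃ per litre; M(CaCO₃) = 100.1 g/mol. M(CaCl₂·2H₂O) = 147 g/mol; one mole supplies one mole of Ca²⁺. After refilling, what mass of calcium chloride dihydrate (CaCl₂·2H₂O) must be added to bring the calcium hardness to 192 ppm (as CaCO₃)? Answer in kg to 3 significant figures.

(a) Volume: 193,000 US gal × 3.785 L/gal = 730,505 L.
(a) Available chlorine delivered: 4430 g × 0.89 = 3943 g as Cl₂.
(a) Concentration rise: 3943 g / 730,505 L = 5.397 mg/L = 5.40 ppm.

(b) Volume: 2020 m³ = 2,020,000 L.
(b) After draining 56% and refilling: 406 × 0.44 + 1 × 0.56 = 179.2 ppm.
(b) Deficit to target: 192 − 179.2 = 12.8 mg/L.
(b) As CaCO₃: 12.8 mg/L × 2,020,000 L = 25,860 g; ÷ 100.1 = 258.3 mol Ca²⁺.
(b) Mass: 258.3 × 147 = 37,970 g.

(a) 5.40 ppm; (b) 38.0 kg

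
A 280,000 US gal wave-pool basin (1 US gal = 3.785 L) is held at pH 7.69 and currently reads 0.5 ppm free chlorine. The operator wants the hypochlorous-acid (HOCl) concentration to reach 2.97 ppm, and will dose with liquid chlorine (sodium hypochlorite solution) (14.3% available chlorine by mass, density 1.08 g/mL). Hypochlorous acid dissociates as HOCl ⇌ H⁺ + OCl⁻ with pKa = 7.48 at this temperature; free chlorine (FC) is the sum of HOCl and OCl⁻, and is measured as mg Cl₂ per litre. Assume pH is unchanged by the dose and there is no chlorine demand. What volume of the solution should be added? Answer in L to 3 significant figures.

Volume: 280,000 US gal × 3.785 L/gal = 1,059,800 L.
[OCl⁻]/[HOCl] = 10^(pH − pKa) = 10^(7.69 − 7.48) = 1.622; fraction as HOCl = 1/(1 + 1.622) = 0.3814.
Free chlorine required for 2.97 ppm HOCl: 2.97 / 0.3814 = 7.787 ppm.
FC to add: 7.787 − 0.5 = 7.287 mg/L as Cl₂.
Cl₂ equivalent: 7.287 mg/L × 1,059,800 L = 7723 g.
Product at 14.3% available Cl: 7723 / 0.143 = 54,000 g.
Volume: 54,000 g ÷ 1.08 g/mL = 50,000 mL.

50.0 L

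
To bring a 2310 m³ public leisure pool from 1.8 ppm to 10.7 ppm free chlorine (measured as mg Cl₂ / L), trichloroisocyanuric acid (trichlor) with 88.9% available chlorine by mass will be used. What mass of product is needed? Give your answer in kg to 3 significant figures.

23.1 kg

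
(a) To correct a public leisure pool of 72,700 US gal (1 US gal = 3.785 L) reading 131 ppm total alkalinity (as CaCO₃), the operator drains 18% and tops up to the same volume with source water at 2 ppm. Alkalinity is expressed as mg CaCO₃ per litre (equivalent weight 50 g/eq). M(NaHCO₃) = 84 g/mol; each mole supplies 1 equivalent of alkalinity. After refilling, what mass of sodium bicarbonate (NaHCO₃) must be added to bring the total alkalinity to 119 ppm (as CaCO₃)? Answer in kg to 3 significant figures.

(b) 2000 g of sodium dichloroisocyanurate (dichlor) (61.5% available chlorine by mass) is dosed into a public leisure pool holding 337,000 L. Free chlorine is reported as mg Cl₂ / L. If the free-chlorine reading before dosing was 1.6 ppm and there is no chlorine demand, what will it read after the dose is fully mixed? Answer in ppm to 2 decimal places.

(a) 5.19 kg; (b) 5.25 ppm

(a) Volume: 72,700 US gal × 3.785 L/gal = 275,170 L.
(a) After draining 18% and refilling: 131 × 0.82 + 2 × 0.18 = 107.78 ppm.
(a) Deficit to target: 119 − 107.78 = 11.22 mg/L.
(a) As CaCO₃: 11.22 mg/L × 275,170 L = 3087 g; ÷ 50 g/eq ÷ 1 = 61.75 mol NaHCO₃.
(a) Mass: 61.75 × 84 = 5187 g.

(b) Available chlorine delivered: 2000 g × 0.615 = 1230 g as Cl₂.
(b) Concentration rise: 1230 g / 337,000 L = 3.65 mg/L = 3.65 ppm.
(b) Final FC: 1.6 + 3.65 = 5.25 ppm.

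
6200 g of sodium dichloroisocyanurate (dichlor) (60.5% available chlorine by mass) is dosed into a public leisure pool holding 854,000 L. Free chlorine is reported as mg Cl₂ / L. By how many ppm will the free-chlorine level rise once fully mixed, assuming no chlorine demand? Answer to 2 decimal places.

Available chlorine delivered: 6200 g × 0.605 = 3751 g as Cl₂.
Concentration rise: 3751 g / 854,000 L = 4.392 mg/L = 4.39 ppm.

4.39 ppm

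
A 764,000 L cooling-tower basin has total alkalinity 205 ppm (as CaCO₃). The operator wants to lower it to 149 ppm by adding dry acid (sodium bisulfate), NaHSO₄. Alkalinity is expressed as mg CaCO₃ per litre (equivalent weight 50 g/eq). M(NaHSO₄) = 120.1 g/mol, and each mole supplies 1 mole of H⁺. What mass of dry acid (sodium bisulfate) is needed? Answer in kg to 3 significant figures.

Alkalinity to neutralize: (205 − 149) = 56 mg/L as CaCO₃ × 764,000 L = 42,780 g as CaCO₃.
Equivalents of H⁺ required: 42,780 ÷ 50 g/eq = 855.7 eq = 855.7 mol NaHSO₄.
Mass of NaHSO₄: 855.7 × 120.1 = 102,800 g.

103 kg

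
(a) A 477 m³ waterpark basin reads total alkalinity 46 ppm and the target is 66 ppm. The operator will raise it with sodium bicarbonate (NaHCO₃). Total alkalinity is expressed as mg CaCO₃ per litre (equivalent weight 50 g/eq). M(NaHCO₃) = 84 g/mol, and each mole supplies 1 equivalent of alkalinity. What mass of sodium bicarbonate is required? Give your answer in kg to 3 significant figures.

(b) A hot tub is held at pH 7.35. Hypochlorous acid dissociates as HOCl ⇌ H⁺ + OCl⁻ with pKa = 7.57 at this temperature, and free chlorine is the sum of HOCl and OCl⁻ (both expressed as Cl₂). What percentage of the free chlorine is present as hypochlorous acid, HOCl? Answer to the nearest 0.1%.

(a) Volume: 477 m³ = 477,000 L.
(a) Alkalinity to add: (66 − 46) = 20 mg/L as CaCO₃ × 477,000 L = 9540 g as CaCO₃.
(a) Equivalents: 9540 g ÷ 50 g/eq = 190.8 eq.
(a) NaHCO₃ supplies 1 eq per mole → 190.8 mol.
(a) Mass: 190.8 mol × 84 g/mol = 16,030 g.

(b) [OCl⁻]/[HOCl] = 10^(pH − pKa) = 10^(7.35 − 7.57) = 10^-0.22 = 0.6026.
(b) Fraction as HOCl = 1 / (1 + 0.6026) = 0.624.

(a) 16.0 kg; (b) 62.4%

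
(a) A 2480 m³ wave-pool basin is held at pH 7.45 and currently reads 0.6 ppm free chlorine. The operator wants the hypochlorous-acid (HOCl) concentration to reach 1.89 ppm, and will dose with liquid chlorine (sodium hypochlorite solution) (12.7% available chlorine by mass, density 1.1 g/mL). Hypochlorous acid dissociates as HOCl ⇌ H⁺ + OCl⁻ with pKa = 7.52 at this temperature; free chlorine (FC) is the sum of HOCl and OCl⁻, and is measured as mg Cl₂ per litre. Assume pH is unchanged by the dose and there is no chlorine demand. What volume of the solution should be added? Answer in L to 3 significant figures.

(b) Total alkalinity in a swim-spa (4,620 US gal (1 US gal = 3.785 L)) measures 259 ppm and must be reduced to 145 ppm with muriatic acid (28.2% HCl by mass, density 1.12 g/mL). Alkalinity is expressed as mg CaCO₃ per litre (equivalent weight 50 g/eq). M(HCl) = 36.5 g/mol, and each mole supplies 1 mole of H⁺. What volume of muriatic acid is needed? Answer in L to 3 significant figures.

(a) Volume: 2480 m³ = 2,480,000 L.
(a) [OCl⁻]/[HOCl] = 10^(pH − pKa) = 10^(7.45 − 7.52) = 0.8511; fraction as HOCl = 1/(1 + 0.8511) = 0.5402.
(a) Free chlorine required for 1.89 ppm HOCl: 1.89 / 0.5402 = 3.499 ppm.
(a) FC to add: 3.499 − 0.6 = 2.899 mg/L as Cl₂.
(a) Cl₂ equivalent: 2.899 mg/L × 2,480,000 L = 7189 g.
(a) Product at 12.7% available Cl: 7189 / 0.127 = 56,600 g.
(a) Volume: 56,600 g ÷ 1.1 g/mL = 51,460 mL.

(b) Volume: 4,620 US gal × 3.785 L/gal = 17,487 L.
(b) Alkalinity to neutralize: (259 − 145) = 114 mg/L as CaCO₃ × 17,487 L = 1993 g as CaCO₃.
(b) Equivalents of H⁺ required: 1993 ÷ 50 g/eq = 39.87 eq = 39.87 mol HCl.
(b) Mass of HCl: 39.87 × 36.5 = 1455 g.
(b) Mass of 28.2% solution: 1455 / 0.282 = 5160 g.
(b) Volume: 5160 g ÷ 1.12 g/mL = 4608 mL.

(a) 51.5 L; (b) 4.61 L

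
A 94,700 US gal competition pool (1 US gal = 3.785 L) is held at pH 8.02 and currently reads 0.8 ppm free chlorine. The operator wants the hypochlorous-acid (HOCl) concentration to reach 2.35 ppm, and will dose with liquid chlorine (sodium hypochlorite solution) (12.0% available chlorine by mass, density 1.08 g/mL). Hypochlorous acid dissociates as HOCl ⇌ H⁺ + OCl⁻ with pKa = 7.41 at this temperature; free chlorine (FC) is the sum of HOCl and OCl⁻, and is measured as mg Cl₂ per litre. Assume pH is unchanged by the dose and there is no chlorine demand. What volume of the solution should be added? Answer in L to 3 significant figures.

30.8 L

Volume: 94,700 US gal × 3.785 L/gal = 358,440 L.
[OCl⁻]/[HOCl] = 10^(pH − pKa) = 10^(8.02 − 7.41) = 4.074; fraction as HOCl = 1/(1 + 4.074) = 0.1971.
Free chlorine required for 2.35 ppm HOCl: 2.35 / 0.1971 = 11.92 ppm.
FC to add: 11.92 − 0.8 = 11.12 mg/L as Cl₂.
Cl₂ equivalent: 11.12 mg/L × 358,440 L = 3987 g.
Product at 12.0% available Cl: 3987 / 0.12 = 33,230 g.
Volume: 33,230 g ÷ 1.08 g/mL = 30,760 mL.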